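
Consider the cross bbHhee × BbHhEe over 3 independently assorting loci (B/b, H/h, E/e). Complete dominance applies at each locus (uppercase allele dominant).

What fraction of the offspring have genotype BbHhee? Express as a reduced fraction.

P(BbHhee) = 1/8

bbHhee gametes: bHe×4, bhe×4
BbHhEe gametes: BHE×1, BHe×1, BhE×1, Bhe×1, bHE×1, bHe×1, bhE×1, bhe×1
bbHhee×BbHhEe grid (8·8=64): BbHHEe=4 BbHHee=4 BbHhEe=8 BbHhee=8 BbhhEe=4 Bbhhee=4 bbHHEe=4 bbHHee=4 bbHhEe=8 bbHhee=8 bbhhEe=4 bbhhee=4
BbHhee hits 8/64; gcd=8; 8÷8/64÷8 = 1/8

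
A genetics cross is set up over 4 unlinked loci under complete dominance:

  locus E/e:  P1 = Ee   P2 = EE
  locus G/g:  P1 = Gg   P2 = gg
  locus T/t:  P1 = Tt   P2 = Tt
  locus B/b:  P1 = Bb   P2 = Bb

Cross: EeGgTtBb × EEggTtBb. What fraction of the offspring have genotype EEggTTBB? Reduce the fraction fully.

P(EEggTTBB) = 1/64

EeGgTtBb gametes: EGTB×1, EGTb×1, EGtB×1, EGtb×1, EgTB×1, EgTb×1, EgtB×1, Egtb×1, eGTB×1, eGTb×1, eGtB×1, eGtb×1, egTB×1, egTb×1, egtB×1, egtb×1
EEggTtBb gametes: EgTB×4, EgTb×4, EgtB×4, Egtb×4
EeGgTtBb×EEggTtBb grid (16·16=256): EEGgTTBB=4 EEGgTTBb=8 EEGgTTbb=4 EEGgTtBB=8 EEGgTtBb=16 EEGgTtbb=8 EEGgttBB=4 EEGgttBb=8 EEGgttbb=4 EEggTTBB=4 EEggTTBb=8 EEggTTbb=4 EEggTtBB=8 EEggTtBb=16 EEggTtbb=8 EEggttBB=4 EEggttBb=8 EEggttbb=4 EeGgTTBB=4 EeGgTTBb=8 EeGgTTbb=4 EeGgTtBB=8 EeGgTtBb=16 EeGgTtbb=8 EeGgttBB=4 EeGgttBb=8 EeGgttbb=4 EeggTTBB=4 EeggTTBb=8 EeggTTbb=4 EeggTtBB=8 EeggTtBb=16 EeggTtbb=8 EeggttBB=4 EeggttBb=8 Eeggttbb=4
EEggTTBB hits 4/256; gcd=4; 4÷4/256÷4 = 1/64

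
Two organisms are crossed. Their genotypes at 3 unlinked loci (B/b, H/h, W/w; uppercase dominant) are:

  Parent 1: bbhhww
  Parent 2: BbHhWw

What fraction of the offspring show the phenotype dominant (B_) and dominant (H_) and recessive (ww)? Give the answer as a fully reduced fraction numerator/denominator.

P(B_ H_ ww) = 1/8

bbhhww gametes: bhw×8
BbHhWw gametes: BHW×1, BHw×1, BhW×1, Bhw×1, bHW×1, bHw×1, bhW×1, bhw×1
bbhhww×BbHhWw grid (8·8=64): BbHhWw=8 BbHhww=8 BbhhWw=8 Bbhhww=8 bbHhWw=8 bbHhww=8 bbhhWw=8 bbhhww=8
B_ H_ ww hits 8/64; gcd=8; 8÷8/64÷8 = 1/8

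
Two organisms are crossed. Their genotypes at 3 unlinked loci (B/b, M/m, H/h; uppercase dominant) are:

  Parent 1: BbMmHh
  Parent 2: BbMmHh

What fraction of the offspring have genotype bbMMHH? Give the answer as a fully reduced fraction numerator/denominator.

P(bbMMHH) = 1/64

BbMmHh gametes: BMH×1, BMh×1, BmH×1, Bmh×1, bMH×1, bMh×1, bmH×1, bmh×1
BbMmHh gametes: BMH×1, BMh×1, BmH×1, Bmh×1, bMH×1, bMh×1, bmH×1, bmh×1
BbMmHh×BbMmHh grid (8·8=64): BBMMHH=1 BBMMHh=2 BBMMhh=1 BBMmHH=2 BBMmHh=4 BBMmhh=2 BBmmHH=1 BBmmHh=2 BBmmhh=1 BbMMHH=2 BbMMHh=4 BbMMhh=2 BbMmHH=4 BbMmHh=8 BbMmhh=4 BbmmHH=2 BbmmHh=4 Bbmmhh=2 bbMMHH=1 bbMMHh=2 bbMMhh=1 bbMmHH=2 bbMmHh=4 bbMmhh=2 bbmmHH=1 bbmmHh=2 bbmmhh=1
bbMMHH hits 1/64; gcd=1; 1÷1/64÷1 = 1/64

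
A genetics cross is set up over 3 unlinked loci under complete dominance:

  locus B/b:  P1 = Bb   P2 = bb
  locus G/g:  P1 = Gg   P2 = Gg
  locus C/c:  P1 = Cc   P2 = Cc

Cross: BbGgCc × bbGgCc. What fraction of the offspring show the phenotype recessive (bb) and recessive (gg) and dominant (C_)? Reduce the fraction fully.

P(bb gg C_) = 3/32

BbGgCc gametes: BGC×1, BGc×1, BgC×1, Bgc×1, bGC×1, bGc×1, bgC×1, bgc×1
bbGgCc gametes: bGC×2, bGc×2, bgC×2, bgc×2
BbGgCc×bbGgCc grid (8·8=64): BbGGCC=2 BbGGCc=4 BbGGcc=2 BbGgCC=4 BbGgCc=8 BbGgcc=4 BbggCC=2 BbggCc=4 Bbggcc=2 bbGGCC=2 bbGGCc=4 bbGGcc=2 bbGgCC=4 bbGgCc=8 bbGgcc=4 bbggCC=2 bbggCc=4 bbggcc=2
bb gg C_ hits 6/64; gcd=2; 6÷2/64÷2 = 3/32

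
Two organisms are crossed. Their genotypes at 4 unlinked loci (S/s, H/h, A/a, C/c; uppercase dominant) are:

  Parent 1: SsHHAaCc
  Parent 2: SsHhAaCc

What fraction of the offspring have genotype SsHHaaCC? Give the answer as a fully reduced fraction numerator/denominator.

P(SsHHaaCC) = 1/64

SsHHAaCc gametes: SHAC×2, SHAc×2, SHaC×2, SHac×2, sHAC×2, sHAc×2, sHaC×2, sHac×2
SsHhAaCc gametes: SHAC×1, SHAc×1, SHaC×1, SHac×1, ShAC×1, ShAc×1, ShaC×1, Shac×1, sHAC×1, sHAc×1, sHaC×1, sHac×1, shAC×1, shAc×1, shaC×1, shac×1
SsHHAaCc×SsHhAaCc grid (16·16=256): SSHHAACC=2 SSHHAACc=4 SSHHAAcc=2 SSHHAaCC=4 SSHHAaCc=8 SSHHAacc=4 SSHHaaCC=2 SSHHaaCc=4 SSHHaacc=2 SSHhAACC=2 SSHhAACc=4 SSHhAAcc=2 SSHhAaCC=4 SSHhAaCc=8 SSHhAacc=4 SSHhaaCC=2 SSHhaaCc=4 SSHhaacc=2 SsHHAACC=4 SsHHAACc=8 SsHHAAcc=4 SsHHAaCC=8 SsHHAaCc=16 SsHHAacc=8 SsHHaaCC=4 SsHHaaCc=8 SsHHaacc=4 SsHhAACC=4 SsHhAACc=8 SsHhAAcc=4 SsHhAaCC=8 SsHhAaCc=16 SsHhAacc=8 SsHhaaCC=4 SsHhaaCc=8 SsHhaacc=4 ssHHAACC=2 ssHHAACc=4 ssHHAAcc=2 ssHHAaCC=4 ssHHAaCc=8 ssHHAacc=4 ssHHaaCC=2 ssHHaaCc=4 ssHHaacc=2 ssHhAACC=2 ssHhAACc=4 ssHhAAcc=2 ssHhAaCC=4 ssHhAaCc=8 ssHhAacc=4 ssHhaaCC=2 ssHhaaCc=4 ssHhaacc=2
SsHHaaCC hits 4/256; gcd=4; 4÷4/256÷4 = 1/64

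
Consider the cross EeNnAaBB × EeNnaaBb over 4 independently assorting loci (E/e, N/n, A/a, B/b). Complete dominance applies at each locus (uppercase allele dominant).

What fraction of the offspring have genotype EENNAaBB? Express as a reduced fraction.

EeNnAaBB gametes: ENAB×2, ENaB×2, EnAB×2, EnaB×2, eNAB×2, eNaB×2, enAB×2, enaB×2
EeNnaaBb gametes: ENaB×2, ENab×2, EnaB×2, Enab×2, eNaB×2, eNab×2, enaB×2, enab×2
EeNnAaBB×EeNnaaBb grid (16·16=256): EENNAaBB=4 EENNAaBb=4 EENNaaBB=4 EENNaaBb=4 EENnAaBB=8 EENnAaBb=8 EENnaaBB=8 EENnaaBb=8 EEnnAaBB=4 EEnnAaBb=4 EEnnaaBB=4 EEnnaaBb=4 EeNNAaBB=8 EeNNAaBb=8 EeNNaaBB=8 EeNNaaBb=8 EeNnAaBB=16 EeNnAaBb=16 EeNnaaBB=16 EeNnaaBb=16 EennAaBB=8 EennAaBb=8 EennaaBB=8 EennaaBb=8 eeNNAaBB=4 eeNNAaBb=4 eeNNaaBB=4 eeNNaaBb=4 eeNnAaBB=8 eeNnAaBb=8 eeNnaaBB=8 eeNnaaBb=8 eennAaBB=4 eennAaBb=4 eennaaBB=4 eennaaBb=4
EENNAaBB hits 4/256; gcd=4; 4÷4/256÷4 = 1/64

P(EENNAaBB) = 1/64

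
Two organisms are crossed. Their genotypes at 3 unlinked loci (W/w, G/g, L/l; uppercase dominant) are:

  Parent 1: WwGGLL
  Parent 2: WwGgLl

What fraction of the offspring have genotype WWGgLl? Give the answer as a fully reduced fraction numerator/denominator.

P(WWGgLl) = 1/16

WwGGLL gametes: WGL×4, wGL×4
WwGgLl gametes: WGL×1, WGl×1, WgL×1, Wgl×1, wGL×1, wGl×1, wgL×1, wgl×1
WwGGLL×WwGgLl grid (8·8=64): WWGGLL=4 WWGGLl=4 WWGgLL=4 WWGgLl=4 WwGGLL=8 WwGGLl=8 WwGgLL=8 WwGgLl=8 wwGGLL=4 wwGGLl=4 wwGgLL=4 wwGgLl=4
WWGgLl hits 4/64; gcd=4; 4÷4/64÷4 = 1/16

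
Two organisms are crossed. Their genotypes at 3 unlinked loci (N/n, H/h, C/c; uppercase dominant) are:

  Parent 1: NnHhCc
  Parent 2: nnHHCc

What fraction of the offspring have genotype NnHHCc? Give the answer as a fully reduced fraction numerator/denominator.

NnHhCc gametes: NHC×1, NHc×1, NhC×1, Nhc×1, nHC×1, nHc×1, nhC×1, nhc×1
nnHHCc gametes: nHC×4, nHc×4
NnHhCc×nnHHCc grid (8·8=64): NnHHCC=4 NnHHCc=8 NnHHcc=4 NnHhCC=4 NnHhCc=8 NnHhcc=4 nnHHCC=4 nnHHCc=8 nnHHcc=4 nnHhCC=4 nnHhCc=8 nnHhcc=4
NnHHCc hits 8/64; gcd=8; 8÷8/64÷8 = 1/8

P(NnHHCc) = 1/8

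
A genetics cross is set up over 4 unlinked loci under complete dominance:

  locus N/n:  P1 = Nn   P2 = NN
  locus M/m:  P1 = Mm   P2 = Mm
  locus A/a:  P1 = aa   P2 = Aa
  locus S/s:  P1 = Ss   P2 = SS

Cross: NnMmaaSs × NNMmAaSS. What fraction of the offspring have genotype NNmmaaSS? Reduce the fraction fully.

NnMmaaSs gametes: NMaS×2, NMas×2, NmaS×2, Nmas×2, nMaS×2, nMas×2, nmaS×2, nmas×2
NNMmAaSS gametes: NMAS×4, NMaS×4, NmAS×4, NmaS×4
NnMmaaSs×NNMmAaSS grid (16·16=256): NNMMAaSS=8 NNMMAaSs=8 NNMMaaSS=8 NNMMaaSs=8 NNMmAaSS=16 NNMmAaSs=16 NNMmaaSS=16 NNMmaaSs=16 NNmmAaSS=8 NNmmAaSs=8 NNmmaaSS=8 NNmmaaSs=8 NnMMAaSS=8 NnMMAaSs=8 NnMMaaSS=8 NnMMaaSs=8 NnMmAaSS=16 NnMmAaSs=16 NnMmaaSS=16 NnMmaaSs=16 NnmmAaSS=8 NnmmAaSs=8 NnmmaaSS=8 NnmmaaSs=8
NNmmaaSS hits 8/256; gcd=8; 8÷8/256÷8 = 1/32

P(NNmmaaSS) = 1/32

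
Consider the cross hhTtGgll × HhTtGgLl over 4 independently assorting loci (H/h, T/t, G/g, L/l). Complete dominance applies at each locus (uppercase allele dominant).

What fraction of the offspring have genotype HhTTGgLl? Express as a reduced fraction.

hhTtGgll gametes: hTGl×4, hTgl×4, htGl×4, htgl×4
HhTtGgLl gametes: HTGL×1, HTGl×1, HTgL×1, HTgl×1, HtGL×1, HtGl×1, HtgL×1, Htgl×1, hTGL×1, hTGl×1, hTgL×1, hTgl×1, htGL×1, htGl×1, htgL×1, htgl×1
hhTtGgll×HhTtGgLl grid (16·16=256): HhTTGGLl=4 HhTTGGll=4 HhTTGgLl=8 HhTTGgll=8 HhTTggLl=4 HhTTggll=4 HhTtGGLl=8 HhTtGGll=8 HhTtGgLl=16 HhTtGgll=16 HhTtggLl=8 HhTtggll=8 HhttGGLl=4 HhttGGll=4 HhttGgLl=8 HhttGgll=8 HhttggLl=4 Hhttggll=4 hhTTGGLl=4 hhTTGGll=4 hhTTGgLl=8 hhTTGgll=8 hhTTggLl=4 hhTTggll=4 hhTtGGLl=8 hhTtGGll=8 hhTtGgLl=16 hhTtGgll=16 hhTtggLl=8 hhTtggll=8 hhttGGLl=4 hhttGGll=4 hhttGgLl=8 hhttGgll=8 hhttggLl=4 hhttggll=4
HhTTGgLl hits 8/256; gcd=8; 8÷8/256÷8 = 1/32

P(HhTTGgLl) = 1/32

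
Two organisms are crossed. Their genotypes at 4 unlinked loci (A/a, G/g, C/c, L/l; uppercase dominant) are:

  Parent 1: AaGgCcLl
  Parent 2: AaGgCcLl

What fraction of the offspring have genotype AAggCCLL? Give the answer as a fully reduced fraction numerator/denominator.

P(AAggCCLL) = 1/256

AaGgCcLl gametes: AGCL×1, AGCl×1, AGcL×1, AGcl×1, AgCL×1, AgCl×1, AgcL×1, Agcl×1, aGCL×1, aGCl×1, aGcL×1, aGcl×1, agCL×1, agCl×1, agcL×1, agcl×1
AaGgCcLl gametes: AGCL×1, AGCl×1, AGcL×1, AGcl×1, AgCL×1, AgCl×1, AgcL×1, Agcl×1, aGCL×1, aGCl×1, aGcL×1, aGcl×1, agCL×1, agCl×1, agcL×1, agcl×1
AaGgCcLl×AaGgCcLl grid (16·16=256): AAGGCCLL=1 AAGGCCLl=2 AAGGCCll=1 AAGGCcLL=2 AAGGCcLl=4 AAGGCcll=2 AAGGccLL=1 AAGGccLl=2 AAGGccll=1 AAGgCCLL=2 AAGgCCLl=4 AAGgCCll=2 AAGgCcLL=4 AAGgCcLl=8 AAGgCcll=4 AAGgccLL=2 AAGgccLl=4 AAGgccll=2 AAggCCLL=1 AAggCCLl=2 AAggCCll=1 AAggCcLL=2 AAggCcLl=4 AAggCcll=2 AAggccLL=1 AAggccLl=2 AAggccll=1 AaGGCCLL=2 AaGGCCLl=4 AaGGCCll=2 AaGGCcLL=4 AaGGCcLl=8 AaGGCcll=4 AaGGccLL=2 AaGGccLl=4 AaGGccll=2 AaGgCCLL=4 AaGgCCLl=8 AaGgCCll=4 AaGgCcLL=8 AaGgCcLl=16 AaGgCcll=8 AaGgccLL=4 AaGgccLl=8 AaGgccll=4 AaggCCLL=2 AaggCCLl=4 AaggCCll=2 AaggCcLL=4 AaggCcLl=8 AaggCcll=4 AaggccLL=2 AaggccLl=4 Aaggccll=2 aaGGCCLL=1 aaGGCCLl=2 aaGGCCll=1 aaGGCcLL=2 aaGGCcLl=4 aaGGCcll=2 aaGGccLL=1 aaGGccLl=2 aaGGccll=1 aaGgCCLL=2 aaGgCCLl=4 aaGgCCll=2 aaGgCcLL=4 aaGgCcLl=8 aaGgCcll=4 aaGgccLL=2 aaGgccLl=4 aaGgccll=2 aaggCCLL=1 aaggCCLl=2 aaggCCll=1 aaggCcLL=2 aaggCcLl=4 aaggCcll=2 aaggccLL=1 aaggccLl=2 aaggccll=1
AAggCCLL hits 1/256; gcd=1; 1÷1/256÷1 = 1/256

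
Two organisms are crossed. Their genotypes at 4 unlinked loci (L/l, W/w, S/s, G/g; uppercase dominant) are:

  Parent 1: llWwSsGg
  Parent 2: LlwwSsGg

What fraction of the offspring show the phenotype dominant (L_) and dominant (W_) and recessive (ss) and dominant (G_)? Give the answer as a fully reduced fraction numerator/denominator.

P(L_ W_ ss G_) = 3/64

llWwSsGg gametes: lWSG×2, lWSg×2, lWsG×2, lWsg×2, lwSG×2, lwSg×2, lwsG×2, lwsg×2
LlwwSsGg gametes: LwSG×2, LwSg×2, LwsG×2, Lwsg×2, lwSG×2, lwSg×2, lwsG×2, lwsg×2
llWwSsGg×LlwwSsGg grid (16·16=256): LlWwSSGG=4 LlWwSSGg=8 LlWwSSgg=4 LlWwSsGG=8 LlWwSsGg=16 LlWwSsgg=8 LlWwssGG=4 LlWwssGg=8 LlWwssgg=4 LlwwSSGG=4 LlwwSSGg=8 LlwwSSgg=4 LlwwSsGG=8 LlwwSsGg=16 LlwwSsgg=8 LlwwssGG=4 LlwwssGg=8 Llwwssgg=4 llWwSSGG=4 llWwSSGg=8 llWwSSgg=4 llWwSsGG=8 llWwSsGg=16 llWwSsgg=8 llWwssGG=4 llWwssGg=8 llWwssgg=4 llwwSSGG=4 llwwSSGg=8 llwwSSgg=4 llwwSsGG=8 llwwSsGg=16 llwwSsgg=8 llwwssGG=4 llwwssGg=8 llwwssgg=4
L_ W_ ss G_ hits 12/256; gcd=4; 12÷4/256÷4 = 3/64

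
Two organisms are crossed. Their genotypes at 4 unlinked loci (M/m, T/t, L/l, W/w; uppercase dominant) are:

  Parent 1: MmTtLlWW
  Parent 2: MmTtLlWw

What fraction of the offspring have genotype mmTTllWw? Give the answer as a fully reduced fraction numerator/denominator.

MmTtLlWW gametes: MTLW×2, MTlW×2, MtLW×2, MtlW×2, mTLW×2, mTlW×2, mtLW×2, mtlW×2
MmTtLlWw gametes: MTLW×1, MTLw×1, MTlW×1, MTlw×1, MtLW×1, MtLw×1, MtlW×1, Mtlw×1, mTLW×1, mTLw×1, mTlW×1, mTlw×1, mtLW×1, mtLw×1, mtlW×1, mtlw×1
MmTtLlWW×MmTtLlWw grid (16·16=256): MMTTLLWW=2 MMTTLLWw=2 MMTTLlWW=4 MMTTLlWw=4 MMTTllWW=2 MMTTllWw=2 MMTtLLWW=4 MMTtLLWw=4 MMTtLlWW=8 MMTtLlWw=8 MMTtllWW=4 MMTtllWw=4 MMttLLWW=2 MMttLLWw=2 MMttLlWW=4 MMttLlWw=4 MMttllWW=2 MMttllWw=2 MmTTLLWW=4 MmTTLLWw=4 MmTTLlWW=8 MmTTLlWw=8 MmTTllWW=4 MmTTllWw=4 MmTtLLWW=8 MmTtLLWw=8 MmTtLlWW=16 MmTtLlWw=16 MmTtllWW=8 MmTtllWw=8 MmttLLWW=4 MmttLLWw=4 MmttLlWW=8 MmttLlWw=8 MmttllWW=4 MmttllWw=4 mmTTLLWW=2 mmTTLLWw=2 mmTTLlWW=4 mmTTLlWw=4 mmTTllWW=2 mmTTllWw=2 mmTtLLWW=4 mmTtLLWw=4 mmTtLlWW=8 mmTtLlWw=8 mmTtllWW=4 mmTtllWw=4 mmttLLWW=2 mmttLLWw=2 mmttLlWW=4 mmttLlWw=4 mmttllWW=2 mmttllWw=2
mmTTllWw hits 2/256; gcd=2; 2÷2/256÷2 = 1/128

P(mmTTllWw) = 1/128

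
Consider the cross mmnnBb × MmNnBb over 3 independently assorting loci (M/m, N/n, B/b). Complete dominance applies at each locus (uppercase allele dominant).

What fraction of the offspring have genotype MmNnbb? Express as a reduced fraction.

mmnnBb gametes: mnB×4, mnb×4
MmNnBb gametes: MNB×1, MNb×1, MnB×1, Mnb×1, mNB×1, mNb×1, mnB×1, mnb×1
mmnnBb×MmNnBb grid (8·8=64): MmNnBB=4 MmNnBb=8 MmNnbb=4 MmnnBB=4 MmnnBb=8 Mmnnbb=4 mmNnBB=4 mmNnBb=8 mmNnbb=4 mmnnBB=4 mmnnBb=8 mmnnbb=4
MmNnbb hits 4/64; gcd=4; 4÷4/64÷4 = 1/16

P(MmNnbb) = 1/16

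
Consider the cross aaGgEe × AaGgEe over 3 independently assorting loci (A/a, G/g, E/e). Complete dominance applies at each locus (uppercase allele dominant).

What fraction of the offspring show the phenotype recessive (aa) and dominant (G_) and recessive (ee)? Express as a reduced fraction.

P(aa G_ ee) = 3/32

aaGgEe gametes: aGE×2, aGe×2, agE×2, age×2
AaGgEe gametes: AGE×1, AGe×1, AgE×1, Age×1, aGE×1, aGe×1, agE×1, age×1
aaGgEe×AaGgEe grid (8·8=64): AaGGEE=2 AaGGEe=4 AaGGee=2 AaGgEE=4 AaGgEe=8 AaGgee=4 AaggEE=2 AaggEe=4 Aaggee=2 aaGGEE=2 aaGGEe=4 aaGGee=2 aaGgEE=4 aaGgEe=8 aaGgee=4 aaggEE=2 aaggEe=4 aaggee=2
aa G_ ee hits 6/64; gcd=2; 6÷2/64÷2 = 3/32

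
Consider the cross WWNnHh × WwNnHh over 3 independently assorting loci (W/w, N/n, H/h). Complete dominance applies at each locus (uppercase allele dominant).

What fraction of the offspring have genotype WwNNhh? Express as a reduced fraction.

WWNnHh gametes: WNH×2, WNh×2, WnH×2, Wnh×2
WwNnHh gametes: WNH×1, WNh×1, WnH×1, Wnh×1, wNH×1, wNh×1, wnH×1, wnh×1
WWNnHh×WwNnHh grid (8·8=64): WWNNHH=2 WWNNHh=4 WWNNhh=2 WWNnHH=4 WWNnHh=8 WWNnhh=4 WWnnHH=2 WWnnHh=4 WWnnhh=2 WwNNHH=2 WwNNHh=4 WwNNhh=2 WwNnHH=4 WwNnHh=8 WwNnhh=4 WwnnHH=2 WwnnHh=4 Wwnnhh=2
WwNNhh hits 2/64; gcd=2; 2÷2/64÷2 = 1/32

P(WwNNhh) = 1/32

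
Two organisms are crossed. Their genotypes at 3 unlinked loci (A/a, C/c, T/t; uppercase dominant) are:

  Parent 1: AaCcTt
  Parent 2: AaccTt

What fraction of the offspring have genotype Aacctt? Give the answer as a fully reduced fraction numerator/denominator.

AaCcTt gametes: ACT×1, ACt×1, AcT×1, Act×1, aCT×1, aCt×1, acT×1, act×1
AaccTt gametes: AcT×2, Act×2, acT×2, act×2
AaCcTt×AaccTt grid (8·8=64): AACcTT=2 AACcTt=4 AACctt=2 AAccTT=2 AAccTt=4 AAcctt=2 AaCcTT=4 AaCcTt=8 AaCctt=4 AaccTT=4 AaccTt=8 Aacctt=4 aaCcTT=2 aaCcTt=4 aaCctt=2 aaccTT=2 aaccTt=4 aacctt=2
Aacctt hits 4/64; gcd=4; 4÷4/64÷4 = 1/16

P(Aacctt) = 1/16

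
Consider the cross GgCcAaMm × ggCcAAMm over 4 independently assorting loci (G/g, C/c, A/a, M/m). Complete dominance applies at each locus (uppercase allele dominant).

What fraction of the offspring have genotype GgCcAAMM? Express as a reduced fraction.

GgCcAaMm gametes: GCAM×1, GCAm×1, GCaM×1, GCam×1, GcAM×1, GcAm×1, GcaM×1, Gcam×1, gCAM×1, gCAm×1, gCaM×1, gCam×1, gcAM×1, gcAm×1, gcaM×1, gcam×1
ggCcAAMm gametes: gCAM×4, gCAm×4, gcAM×4, gcAm×4
GgCcAaMm×ggCcAAMm grid (16·16=256): GgCCAAMM=4 GgCCAAMm=8 GgCCAAmm=4 GgCCAaMM=4 GgCCAaMm=8 GgCCAamm=4 GgCcAAMM=8 GgCcAAMm=16 GgCcAAmm=8 GgCcAaMM=8 GgCcAaMm=16 GgCcAamm=8 GgccAAMM=4 GgccAAMm=8 GgccAAmm=4 GgccAaMM=4 GgccAaMm=8 GgccAamm=4 ggCCAAMM=4 ggCCAAMm=8 ggCCAAmm=4 ggCCAaMM=4 ggCCAaMm=8 ggCCAamm=4 ggCcAAMM=8 ggCcAAMm=16 ggCcAAmm=8 ggCcAaMM=8 ggCcAaMm=16 ggCcAamm=8 ggccAAMM=4 ggccAAMm=8 ggccAAmm=4 ggccAaMM=4 ggccAaMm=8 ggccAamm=4
GgCcAAMM hits 8/256; gcd=8; 8÷8/256÷8 = 1/32

P(GgCcAAMM) = 1/32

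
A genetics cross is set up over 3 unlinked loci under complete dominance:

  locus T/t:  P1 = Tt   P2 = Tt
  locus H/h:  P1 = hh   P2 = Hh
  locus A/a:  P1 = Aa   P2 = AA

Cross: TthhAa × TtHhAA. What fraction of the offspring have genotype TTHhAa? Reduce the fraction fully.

TthhAa gametes: ThA×2, Tha×2, thA×2, tha×2
TtHhAA gametes: THA×2, ThA×2, tHA×2, thA×2
TthhAa×TtHhAA grid (8·8=64): TTHhAA=4 TTHhAa=4 TThhAA=4 TThhAa=4 TtHhAA=8 TtHhAa=8 TthhAA=8 TthhAa=8 ttHhAA=4 ttHhAa=4 tthhAA=4 tthhAa=4
TTHhAa hits 4/64; gcd=4; 4÷4/64÷4 = 1/16

P(TTHhAa) = 1/16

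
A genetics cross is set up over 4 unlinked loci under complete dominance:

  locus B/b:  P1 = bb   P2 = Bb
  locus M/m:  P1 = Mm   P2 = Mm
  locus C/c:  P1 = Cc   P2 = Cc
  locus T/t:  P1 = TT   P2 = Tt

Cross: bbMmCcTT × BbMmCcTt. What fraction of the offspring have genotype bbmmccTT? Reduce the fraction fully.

P(bbmmccTT) = 1/64

bbMmCcTT gametes: bMCT×4, bMcT×4, bmCT×4, bmcT×4
BbMmCcTt gametes: BMCT×1, BMCt×1, BMcT×1, BMct×1, BmCT×1, BmCt×1, BmcT×1, Bmct×1, bMCT×1, bMCt×1, bMcT×1, bMct×1, bmCT×1, bmCt×1, bmcT×1, bmct×1
bbMmCcTT×BbMmCcTt grid (16·16=256): BbMMCCTT=4 BbMMCCTt=4 BbMMCcTT=8 BbMMCcTt=8 BbMMccTT=4 BbMMccTt=4 BbMmCCTT=8 BbMmCCTt=8 BbMmCcTT=16 BbMmCcTt=16 BbMmccTT=8 BbMmccTt=8 BbmmCCTT=4 BbmmCCTt=4 BbmmCcTT=8 BbmmCcTt=8 BbmmccTT=4 BbmmccTt=4 bbMMCCTT=4 bbMMCCTt=4 bbMMCcTT=8 bbMMCcTt=8 bbMMccTT=4 bbMMccTt=4 bbMmCCTT=8 bbMmCCTt=8 bbMmCcTT=16 bbMmCcTt=16 bbMmccTT=8 bbMmccTt=8 bbmmCCTT=4 bbmmCCTt=4 bbmmCcTT=8 bbmmCcTt=8 bbmmccTT=4 bbmmccTt=4
bbmmccTT hits 4/256; gcd=4; 4÷4/256÷4 = 1/64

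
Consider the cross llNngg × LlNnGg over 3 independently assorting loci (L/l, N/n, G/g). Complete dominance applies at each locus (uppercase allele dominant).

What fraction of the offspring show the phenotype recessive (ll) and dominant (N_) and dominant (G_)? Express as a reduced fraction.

P(ll N_ G_) = 3/16

llNngg gametes: lNg×4, lng×4
LlNnGg gametes: LNG×1, LNg×1, LnG×1, Lng×1, lNG×1, lNg×1, lnG×1, lng×1
llNngg×LlNnGg grid (8·8=64): LlNNGg=4 LlNNgg=4 LlNnGg=8 LlNngg=8 LlnnGg=4 Llnngg=4 llNNGg=4 llNNgg=4 llNnGg=8 llNngg=8 llnnGg=4 llnngg=4
ll N_ G_ hits 12/64; gcd=4; 12÷4/64÷4 = 3/16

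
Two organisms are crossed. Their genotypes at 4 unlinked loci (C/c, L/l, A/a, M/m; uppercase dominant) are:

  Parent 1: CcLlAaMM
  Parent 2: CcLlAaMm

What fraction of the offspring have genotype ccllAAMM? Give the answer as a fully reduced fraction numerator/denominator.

P(ccllAAMM) = 1/128

CcLlAaMM gametes: CLAM×2, CLaM×2, ClAM×2, ClaM×2, cLAM×2, cLaM×2, clAM×2, claM×2
CcLlAaMm gametes: CLAM×1, CLAm×1, CLaM×1, CLam×1, ClAM×1, ClAm×1, ClaM×1, Clam×1, cLAM×1, cLAm×1, cLaM×1, cLam×1, clAM×1, clAm×1, claM×1, clam×1
CcLlAaMM×CcLlAaMm grid (16·16=256): CCLLAAMM=2 CCLLAAMm=2 CCLLAaMM=4 CCLLAaMm=4 CCLLaaMM=2 CCLLaaMm=2 CCLlAAMM=4 CCLlAAMm=4 CCLlAaMM=8 CCLlAaMm=8 CCLlaaMM=4 CCLlaaMm=4 CCllAAMM=2 CCllAAMm=2 CCllAaMM=4 CCllAaMm=4 CCllaaMM=2 CCllaaMm=2 CcLLAAMM=4 CcLLAAMm=4 CcLLAaMM=8 CcLLAaMm=8 CcLLaaMM=4 CcLLaaMm=4 CcLlAAMM=8 CcLlAAMm=8 CcLlAaMM=16 CcLlAaMm=16 CcLlaaMM=8 CcLlaaMm=8 CcllAAMM=4 CcllAAMm=4 CcllAaMM=8 CcllAaMm=8 CcllaaMM=4 CcllaaMm=4 ccLLAAMM=2 ccLLAAMm=2 ccLLAaMM=4 ccLLAaMm=4 ccLLaaMM=2 ccLLaaMm=2 ccLlAAMM=4 ccLlAAMm=4 ccLlAaMM=8 ccLlAaMm=8 ccLlaaMM=4 ccLlaaMm=4 ccllAAMM=2 ccllAAMm=2 ccllAaMM=4 ccllAaMm=4 ccllaaMM=2 ccllaaMm=2
ccllAAMM hits 2/256; gcd=2; 2÷2/256÷2 = 1/128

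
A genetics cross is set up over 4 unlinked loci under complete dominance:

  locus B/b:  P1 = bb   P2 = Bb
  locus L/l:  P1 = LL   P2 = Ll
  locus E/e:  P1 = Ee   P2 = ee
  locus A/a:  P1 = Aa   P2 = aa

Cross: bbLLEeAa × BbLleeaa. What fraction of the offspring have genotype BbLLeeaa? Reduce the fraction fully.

bbLLEeAa gametes: bLEA×4, bLEa×4, bLeA×4, bLea×4
BbLleeaa gametes: BLea×4, Blea×4, bLea×4, blea×4
bbLLEeAa×BbLleeaa grid (16·16=256): BbLLEeAa=16 BbLLEeaa=16 BbLLeeAa=16 BbLLeeaa=16 BbLlEeAa=16 BbLlEeaa=16 BbLleeAa=16 BbLleeaa=16 bbLLEeAa=16 bbLLEeaa=16 bbLLeeAa=16 bbLLeeaa=16 bbLlEeAa=16 bbLlEeaa=16 bbLleeAa=16 bbLleeaa=16
BbLLeeaa hits 16/256; gcd=16; 16÷16/256÷16 = 1/16

P(BbLLeeaa) = 1/16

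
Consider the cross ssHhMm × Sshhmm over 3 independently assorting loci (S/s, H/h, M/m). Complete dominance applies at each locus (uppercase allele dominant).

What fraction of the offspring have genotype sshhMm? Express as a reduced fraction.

ssHhMm gametes: sHM×2, sHm×2, shM×2, shm×2
Sshhmm gametes: Shm×4, shm×4
ssHhMm×Sshhmm grid (8·8=64): SsHhMm=8 SsHhmm=8 SshhMm=8 Sshhmm=8 ssHhMm=8 ssHhmm=8 sshhMm=8 sshhmm=8
sshhMm hits 8/64; gcd=8; 8÷8/64÷8 = 1/8

P(sshhMm) = 1/8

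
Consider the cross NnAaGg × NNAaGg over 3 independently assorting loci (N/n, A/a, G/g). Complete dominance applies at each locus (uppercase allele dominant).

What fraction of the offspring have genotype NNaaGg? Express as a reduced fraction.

NnAaGg gametes: NAG×1, NAg×1, NaG×1, Nag×1, nAG×1, nAg×1, naG×1, nag×1
NNAaGg gametes: NAG×2, NAg×2, NaG×2, Nag×2
NnAaGg×NNAaGg grid (8·8=64): NNAAGG=2 NNAAGg=4 NNAAgg=2 NNAaGG=4 NNAaGg=8 NNAagg=4 NNaaGG=2 NNaaGg=4 NNaagg=2 NnAAGG=2 NnAAGg=4 NnAAgg=2 NnAaGG=4 NnAaGg=8 NnAagg=4 NnaaGG=2 NnaaGg=4 Nnaagg=2
NNaaGg hits 4/64; gcd=4; 4÷4/64÷4 = 1/16

P(NNaaGg) = 1/16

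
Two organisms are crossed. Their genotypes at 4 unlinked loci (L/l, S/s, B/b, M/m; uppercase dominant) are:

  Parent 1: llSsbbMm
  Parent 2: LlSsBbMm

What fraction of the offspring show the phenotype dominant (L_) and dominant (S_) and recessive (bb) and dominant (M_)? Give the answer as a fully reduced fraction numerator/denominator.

llSsbbMm gametes: lSbM×4, lSbm×4, lsbM×4, lsbm×4
LlSsBbMm gametes: LSBM×1, LSBm×1, LSbM×1, LSbm×1, LsBM×1, LsBm×1, LsbM×1, Lsbm×1, lSBM×1, lSBm×1, lSbM×1, lSbm×1, lsBM×1, lsBm×1, lsbM×1, lsbm×1
llSsbbMm×LlSsBbMm grid (16·16=256): LlSSBbMM=4 LlSSBbMm=8 LlSSBbmm=4 LlSSbbMM=4 LlSSbbMm=8 LlSSbbmm=4 LlSsBbMM=8 LlSsBbMm=16 LlSsBbmm=8 LlSsbbMM=8 LlSsbbMm=16 LlSsbbmm=8 LlssBbMM=4 LlssBbMm=8 LlssBbmm=4 LlssbbMM=4 LlssbbMm=8 Llssbbmm=4 llSSBbMM=4 llSSBbMm=8 llSSBbmm=4 llSSbbMM=4 llSSbbMm=8 llSSbbmm=4 llSsBbMM=8 llSsBbMm=16 llSsBbmm=8 llSsbbMM=8 llSsbbMm=16 llSsbbmm=8 llssBbMM=4 llssBbMm=8 llssBbmm=4 llssbbMM=4 llssbbMm=8 llssbbmm=4
L_ S_ bb M_ hits 36/256; gcd=4; 36÷4/256÷4 = 9/64

P(L_ S_ bb M_) = 9/64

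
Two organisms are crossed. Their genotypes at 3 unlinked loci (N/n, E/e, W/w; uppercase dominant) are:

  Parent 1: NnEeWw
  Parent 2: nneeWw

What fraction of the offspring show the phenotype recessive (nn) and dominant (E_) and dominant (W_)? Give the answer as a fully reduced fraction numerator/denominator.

P(nn E_ W_) = 3/16

NnEeWw gametes: NEW×1, NEw×1, NeW×1, New×1, nEW×1, nEw×1, neW×1, new×1
nneeWw gametes: neW×4, new×4
NnEeWw×nneeWw grid (8·8=64): NnEeWW=4 NnEeWw=8 NnEeww=4 NneeWW=4 NneeWw=8 Nneeww=4 nnEeWW=4 nnEeWw=8 nnEeww=4 nneeWW=4 nneeWw=8 nneeww=4
nn E_ W_ hits 12/64; gcd=4; 12÷4/64÷4 = 3/16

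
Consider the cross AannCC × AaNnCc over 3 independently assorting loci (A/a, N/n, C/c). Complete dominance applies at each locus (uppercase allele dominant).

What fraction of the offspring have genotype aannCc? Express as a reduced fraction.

AannCC gametes: AnC×4, anC×4
AaNnCc gametes: ANC×1, ANc×1, AnC×1, Anc×1, aNC×1, aNc×1, anC×1, anc×1
AannCC×AaNnCc grid (8·8=64): AANnCC=4 AANnCc=4 AAnnCC=4 AAnnCc=4 AaNnCC=8 AaNnCc=8 AannCC=8 AannCc=8 aaNnCC=4 aaNnCc=4 aannCC=4 aannCc=4
aannCc hits 4/64; gcd=4; 4÷4/64÷4 = 1/16

P(aannCc) = 1/16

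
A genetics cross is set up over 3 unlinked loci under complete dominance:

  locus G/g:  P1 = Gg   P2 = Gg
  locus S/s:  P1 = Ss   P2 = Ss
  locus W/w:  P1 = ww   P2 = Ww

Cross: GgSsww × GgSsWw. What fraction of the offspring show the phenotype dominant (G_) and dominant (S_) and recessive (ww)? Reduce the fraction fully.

GgSsww gametes: GSw×2, Gsw×2, gSw×2, gsw×2
GgSsWw gametes: GSW×1, GSw×1, GsW×1, Gsw×1, gSW×1, gSw×1, gsW×1, gsw×1
GgSsww×GgSsWw grid (8·8=64): GGSSWw=2 GGSSww=2 GGSsWw=4 GGSsww=4 GGssWw=2 GGssww=2 GgSSWw=4 GgSSww=4 GgSsWw=8 GgSsww=8 GgssWw=4 Ggssww=4 ggSSWw=2 ggSSww=2 ggSsWw=4 ggSsww=4 ggssWw=2 ggssww=2
G_ S_ ww hits 18/64; gcd=2; 18÷2/64÷2 = 9/32

P(G_ S_ ww) = 9/32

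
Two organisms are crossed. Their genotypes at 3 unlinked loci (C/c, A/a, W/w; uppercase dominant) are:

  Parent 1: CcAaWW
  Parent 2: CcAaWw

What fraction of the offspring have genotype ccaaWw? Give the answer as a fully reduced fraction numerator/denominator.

P(ccaaWw) = 1/32

CcAaWW gametes: CAW×2, CaW×2, cAW×2, caW×2
CcAaWw gametes: CAW×1, CAw×1, CaW×1, Caw×1, cAW×1, cAw×1, caW×1, caw×1
CcAaWW×CcAaWw grid (8·8=64): CCAAWW=2 CCAAWw=2 CCAaWW=4 CCAaWw=4 CCaaWW=2 CCaaWw=2 CcAAWW=4 CcAAWw=4 CcAaWW=8 CcAaWw=8 CcaaWW=4 CcaaWw=4 ccAAWW=2 ccAAWw=2 ccAaWW=4 ccAaWw=4 ccaaWW=2 ccaaWw=2
ccaaWw hits 2/64; gcd=2; 2÷2/64÷2 = 1/32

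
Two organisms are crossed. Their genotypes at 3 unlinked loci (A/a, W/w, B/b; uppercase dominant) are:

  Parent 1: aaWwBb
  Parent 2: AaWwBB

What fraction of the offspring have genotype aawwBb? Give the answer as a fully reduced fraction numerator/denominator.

aaWwBb gametes: aWB×2, aWb×2, awB×2, awb×2
AaWwBB gametes: AWB×2, AwB×2, aWB×2, awB×2
aaWwBb×AaWwBB grid (8·8=64): AaWWBB=4 AaWWBb=4 AaWwBB=8 AaWwBb=8 AawwBB=4 AawwBb=4 aaWWBB=4 aaWWBb=4 aaWwBB=8 aaWwBb=8 aawwBB=4 aawwBb=4
aawwBb hits 4/64; gcd=4; 4÷4/64÷4 = 1/16

P(aawwBb) = 1/16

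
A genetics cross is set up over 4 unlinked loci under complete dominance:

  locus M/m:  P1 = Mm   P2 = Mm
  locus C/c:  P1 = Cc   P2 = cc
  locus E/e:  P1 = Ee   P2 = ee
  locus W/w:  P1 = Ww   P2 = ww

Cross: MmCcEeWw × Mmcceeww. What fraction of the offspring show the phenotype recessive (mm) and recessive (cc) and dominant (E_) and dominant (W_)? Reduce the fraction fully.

MmCcEeWw gametes: MCEW×1, MCEw×1, MCeW×1, MCew×1, McEW×1, McEw×1, MceW×1, Mcew×1, mCEW×1, mCEw×1, mCeW×1, mCew×1, mcEW×1, mcEw×1, mceW×1, mcew×1
Mmcceeww gametes: Mcew×8, mcew×8
MmCcEeWw×Mmcceeww grid (16·16=256): MMCcEeWw=8 MMCcEeww=8 MMCceeWw=8 MMCceeww=8 MMccEeWw=8 MMccEeww=8 MMcceeWw=8 MMcceeww=8 MmCcEeWw=16 MmCcEeww=16 MmCceeWw=16 MmCceeww=16 MmccEeWw=16 MmccEeww=16 MmcceeWw=16 Mmcceeww=16 mmCcEeWw=8 mmCcEeww=8 mmCceeWw=8 mmCceeww=8 mmccEeWw=8 mmccEeww=8 mmcceeWw=8 mmcceeww=8
mm cc E_ W_ hits 8/256; gcd=8; 8÷8/256÷8 = 1/32

P(mm cc E_ W_) = 1/32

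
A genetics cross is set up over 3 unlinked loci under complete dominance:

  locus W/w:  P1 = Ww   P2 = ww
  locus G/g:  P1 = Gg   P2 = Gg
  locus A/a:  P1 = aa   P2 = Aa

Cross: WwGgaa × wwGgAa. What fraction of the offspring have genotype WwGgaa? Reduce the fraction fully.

WwGgaa gametes: WGa×2, Wga×2, wGa×2, wga×2
wwGgAa gametes: wGA×2, wGa×2, wgA×2, wga×2
WwGgaa×wwGgAa grid (8·8=64): WwGGAa=4 WwGGaa=4 WwGgAa=8 WwGgaa=8 WwggAa=4 Wwggaa=4 wwGGAa=4 wwGGaa=4 wwGgAa=8 wwGgaa=8 wwggAa=4 wwggaa=4
WwGgaa hits 8/64; gcd=8; 8÷8/64÷8 = 1/8

P(WwGgaa) = 1/8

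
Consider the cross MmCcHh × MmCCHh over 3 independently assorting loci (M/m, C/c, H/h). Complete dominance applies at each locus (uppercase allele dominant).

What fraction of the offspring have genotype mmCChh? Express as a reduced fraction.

MmCcHh gametes: MCH×1, MCh×1, McH×1, Mch×1, mCH×1, mCh×1, mcH×1, mch×1
MmCCHh gametes: MCH×2, MCh×2, mCH×2, mCh×2
MmCcHh×MmCCHh grid (8·8=64): MMCCHH=2 MMCCHh=4 MMCChh=2 MMCcHH=2 MMCcHh=4 MMCchh=2 MmCCHH=4 MmCCHh=8 MmCChh=4 MmCcHH=4 MmCcHh=8 MmCchh=4 mmCCHH=2 mmCCHh=4 mmCChh=2 mmCcHH=2 mmCcHh=4 mmCchh=2
mmCChh hits 2/64; gcd=2; 2÷2/64÷2 = 1/32

P(mmCChh) = 1/32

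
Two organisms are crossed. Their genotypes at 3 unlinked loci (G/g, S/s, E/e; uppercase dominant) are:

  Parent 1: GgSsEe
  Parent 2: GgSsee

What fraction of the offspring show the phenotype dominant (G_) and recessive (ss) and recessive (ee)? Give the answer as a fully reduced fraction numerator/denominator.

GgSsEe gametes: GSE×1, GSe×1, GsE×1, Gse×1, gSE×1, gSe×1, gsE×1, gse×1
GgSsee gametes: GSe×2, Gse×2, gSe×2, gse×2
GgSsEe×GgSsee grid (8·8=64): GGSSEe=2 GGSSee=2 GGSsEe=4 GGSsee=4 GGssEe=2 GGssee=2 GgSSEe=4 GgSSee=4 GgSsEe=8 GgSsee=8 GgssEe=4 Ggssee=4 ggSSEe=2 ggSSee=2 ggSsEe=4 ggSsee=4 ggssEe=2 ggssee=2
G_ ss ee hits 6/64; gcd=2; 6÷2/64÷2 = 3/32

P(G_ ss ee) = 3/32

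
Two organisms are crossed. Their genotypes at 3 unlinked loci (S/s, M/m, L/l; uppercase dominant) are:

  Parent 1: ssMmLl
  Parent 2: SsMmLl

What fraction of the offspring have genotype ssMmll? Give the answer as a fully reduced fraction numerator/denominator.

ssMmLl gametes: sML×2, sMl×2, smL×2, sml×2
SsMmLl gametes: SML×1, SMl×1, SmL×1, Sml×1, sML×1, sMl×1, smL×1, sml×1
ssMmLl×SsMmLl grid (8·8=64): SsMMLL=2 SsMMLl=4 SsMMll=2 SsMmLL=4 SsMmLl=8 SsMmll=4 SsmmLL=2 SsmmLl=4 Ssmmll=2 ssMMLL=2 ssMMLl=4 ssMMll=2 ssMmLL=4 ssMmLl=8 ssMmll=4 ssmmLL=2 ssmmLl=4 ssmmll=2
ssMmll hits 4/64; gcd=4; 4÷4/64÷4 = 1/16

P(ssMmll) = 1/16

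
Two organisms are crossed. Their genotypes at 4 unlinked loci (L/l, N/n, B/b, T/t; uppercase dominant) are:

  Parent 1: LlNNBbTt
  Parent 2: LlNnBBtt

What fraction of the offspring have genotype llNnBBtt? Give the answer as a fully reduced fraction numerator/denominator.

LlNNBbTt gametes: LNBT×2, LNBt×2, LNbT×2, LNbt×2, lNBT×2, lNBt×2, lNbT×2, lNbt×2
LlNnBBtt gametes: LNBt×4, LnBt×4, lNBt×4, lnBt×4
LlNNBbTt×LlNnBBtt grid (16·16=256): LLNNBBTt=8 LLNNBBtt=8 LLNNBbTt=8 LLNNBbtt=8 LLNnBBTt=8 LLNnBBtt=8 LLNnBbTt=8 LLNnBbtt=8 LlNNBBTt=16 LlNNBBtt=16 LlNNBbTt=16 LlNNBbtt=16 LlNnBBTt=16 LlNnBBtt=16 LlNnBbTt=16 LlNnBbtt=16 llNNBBTt=8 llNNBBtt=8 llNNBbTt=8 llNNBbtt=8 llNnBBTt=8 llNnBBtt=8 llNnBbTt=8 llNnBbtt=8
llNnBBtt hits 8/256; gcd=8; 8÷8/256÷8 = 1/32

P(llNnBBtt) = 1/32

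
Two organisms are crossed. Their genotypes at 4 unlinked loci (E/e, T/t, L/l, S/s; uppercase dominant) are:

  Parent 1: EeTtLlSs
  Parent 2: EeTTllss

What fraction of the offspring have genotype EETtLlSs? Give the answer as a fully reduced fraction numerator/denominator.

P(EETtLlSs) = 1/32

EeTtLlSs gametes: ETLS×1, ETLs×1, ETlS×1, ETls×1, EtLS×1, EtLs×1, EtlS×1, Etls×1, eTLS×1, eTLs×1, eTlS×1, eTls×1, etLS×1, etLs×1, etlS×1, etls×1
EeTTllss gametes: ETls×8, eTls×8
EeTtLlSs×EeTTllss grid (16·16=256): EETTLlSs=8 EETTLlss=8 EETTllSs=8 EETTllss=8 EETtLlSs=8 EETtLlss=8 EETtllSs=8 EETtllss=8 EeTTLlSs=16 EeTTLlss=16 EeTTllSs=16 EeTTllss=16 EeTtLlSs=16 EeTtLlss=16 EeTtllSs=16 EeTtllss=16 eeTTLlSs=8 eeTTLlss=8 eeTTllSs=8 eeTTllss=8 eeTtLlSs=8 eeTtLlss=8 eeTtllSs=8 eeTtllss=8
EETtLlSs hits 8/256; gcd=8; 8÷8/256÷8 = 1/32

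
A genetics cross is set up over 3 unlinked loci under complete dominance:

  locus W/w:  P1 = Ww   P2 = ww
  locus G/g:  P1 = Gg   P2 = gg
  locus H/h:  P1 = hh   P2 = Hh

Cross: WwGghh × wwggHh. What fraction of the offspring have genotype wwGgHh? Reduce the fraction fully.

P(wwGgHh) = 1/8

WwGghh gametes: WGh×2, Wgh×2, wGh×2, wgh×2
wwggHh gametes: wgH×4, wgh×4
WwGghh×wwggHh grid (8·8=64): WwGgHh=8 WwGghh=8 WwggHh=8 Wwgghh=8 wwGgHh=8 wwGghh=8 wwggHh=8 wwgghh=8
wwGgHh hits 8/64; gcd=8; 8÷8/64÷8 = 1/8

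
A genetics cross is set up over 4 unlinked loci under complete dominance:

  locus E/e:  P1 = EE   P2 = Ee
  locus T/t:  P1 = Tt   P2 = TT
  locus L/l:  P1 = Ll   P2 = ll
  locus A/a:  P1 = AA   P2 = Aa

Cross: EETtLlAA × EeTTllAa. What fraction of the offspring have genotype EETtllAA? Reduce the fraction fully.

EETtLlAA gametes: ETLA×4, ETlA×4, EtLA×4, EtlA×4
EeTTllAa gametes: ETlA×4, ETla×4, eTlA×4, eTla×4
EETtLlAA×EeTTllAa grid (16·16=256): EETTLlAA=16 EETTLlAa=16 EETTllAA=16 EETTllAa=16 EETtLlAA=16 EETtLlAa=16 EETtllAA=16 EETtllAa=16 EeTTLlAA=16 EeTTLlAa=16 EeTTllAA=16 EeTTllAa=16 EeTtLlAA=16 EeTtLlAa=16 EeTtllAA=16 EeTtllAa=16
EETtllAA hits 16/256; gcd=16; 16÷16/256÷16 = 1/16

P(EETtllAA) = 1/16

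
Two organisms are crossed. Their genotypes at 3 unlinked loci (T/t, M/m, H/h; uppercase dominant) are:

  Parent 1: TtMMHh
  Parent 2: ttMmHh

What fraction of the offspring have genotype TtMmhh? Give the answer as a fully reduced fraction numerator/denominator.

P(TtMmhh) = 1/16

TtMMHh gametes: TMH×2, TMh×2, tMH×2, tMh×2
ttMmHh gametes: tMH×2, tMh×2, tmH×2, tmh×2
TtMMHh×ttMmHh grid (8·8=64): TtMMHH=4 TtMMHh=8 TtMMhh=4 TtMmHH=4 TtMmHh=8 TtMmhh=4 ttMMHH=4 ttMMHh=8 ttMMhh=4 ttMmHH=4 ttMmHh=8 ttMmhh=4
TtMmhh hits 4/64; gcd=4; 4÷4/64÷4 = 1/16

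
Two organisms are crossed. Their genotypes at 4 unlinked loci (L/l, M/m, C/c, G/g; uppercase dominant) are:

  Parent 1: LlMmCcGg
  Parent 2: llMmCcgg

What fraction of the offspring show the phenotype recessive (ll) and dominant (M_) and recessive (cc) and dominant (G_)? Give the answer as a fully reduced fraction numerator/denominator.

P(ll M_ cc G_) = 3/64

LlMmCcGg gametes: LMCG×1, LMCg×1, LMcG×1, LMcg×1, LmCG×1, LmCg×1, LmcG×1, Lmcg×1, lMCG×1, lMCg×1, lMcG×1, lMcg×1, lmCG×1, lmCg×1, lmcG×1, lmcg×1
llMmCcgg gametes: lMCg×4, lMcg×4, lmCg×4, lmcg×4
LlMmCcGg×llMmCcgg grid (16·16=256): LlMMCCGg=4 LlMMCCgg=4 LlMMCcGg=8 LlMMCcgg=8 LlMMccGg=4 LlMMccgg=4 LlMmCCGg=8 LlMmCCgg=8 LlMmCcGg=16 LlMmCcgg=16 LlMmccGg=8 LlMmccgg=8 LlmmCCGg=4 LlmmCCgg=4 LlmmCcGg=8 LlmmCcgg=8 LlmmccGg=4 Llmmccgg=4 llMMCCGg=4 llMMCCgg=4 llMMCcGg=8 llMMCcgg=8 llMMccGg=4 llMMccgg=4 llMmCCGg=8 llMmCCgg=8 llMmCcGg=16 llMmCcgg=16 llMmccGg=8 llMmccgg=8 llmmCCGg=4 llmmCCgg=4 llmmCcGg=8 llmmCcgg=8 llmmccGg=4 llmmccgg=4
ll M_ cc G_ hits 12/256; gcd=4; 12÷4/256÷4 = 3/64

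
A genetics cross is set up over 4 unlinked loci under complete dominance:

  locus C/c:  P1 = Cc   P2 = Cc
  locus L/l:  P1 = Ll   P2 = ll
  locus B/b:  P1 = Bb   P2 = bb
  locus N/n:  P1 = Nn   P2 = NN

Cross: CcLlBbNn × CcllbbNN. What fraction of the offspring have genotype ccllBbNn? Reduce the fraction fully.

CcLlBbNn gametes: CLBN×1, CLBn×1, CLbN×1, CLbn×1, ClBN×1, ClBn×1, ClbN×1, Clbn×1, cLBN×1, cLBn×1, cLbN×1, cLbn×1, clBN×1, clBn×1, clbN×1, clbn×1
CcllbbNN gametes: ClbN×8, clbN×8
CcLlBbNn×CcllbbNN grid (16·16=256): CCLlBbNN=8 CCLlBbNn=8 CCLlbbNN=8 CCLlbbNn=8 CCllBbNN=8 CCllBbNn=8 CCllbbNN=8 CCllbbNn=8 CcLlBbNN=16 CcLlBbNn=16 CcLlbbNN=16 CcLlbbNn=16 CcllBbNN=16 CcllBbNn=16 CcllbbNN=16 CcllbbNn=16 ccLlBbNN=8 ccLlBbNn=8 ccLlbbNN=8 ccLlbbNn=8 ccllBbNN=8 ccllBbNn=8 ccllbbNN=8 ccllbbNn=8
ccllBbNn hits 8/256; gcd=8; 8÷8/256÷8 = 1/32

P(ccllBbNn) = 1/32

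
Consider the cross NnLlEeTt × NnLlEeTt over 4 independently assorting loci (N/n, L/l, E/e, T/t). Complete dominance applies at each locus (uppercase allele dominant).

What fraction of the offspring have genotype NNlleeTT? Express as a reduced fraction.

P(NNlleeTT) = 1/256

NnLlEeTt gametes: NLET×1, NLEt×1, NLeT×1, NLet×1, NlET×1, NlEt×1, NleT×1, Nlet×1, nLET×1, nLEt×1, nLeT×1, nLet×1, nlET×1, nlEt×1, nleT×1, nlet×1
NnLlEeTt gametes: NLET×1, NLEt×1, NLeT×1, NLet×1, NlET×1, NlEt×1, NleT×1, Nlet×1, nLET×1, nLEt×1, nLeT×1, nLet×1, nlET×1, nlEt×1, nleT×1, nlet×1
NnLlEeTt×NnLlEeTt grid (16·16=256): NNLLEETT=1 NNLLEETt=2 NNLLEEtt=1 NNLLEeTT=2 NNLLEeTt=4 NNLLEett=2 NNLLeeTT=1 NNLLeeTt=2 NNLLeett=1 NNLlEETT=2 NNLlEETt=4 NNLlEEtt=2 NNLlEeTT=4 NNLlEeTt=8 NNLlEett=4 NNLleeTT=2 NNLleeTt=4 NNLleett=2 NNllEETT=1 NNllEETt=2 NNllEEtt=1 NNllEeTT=2 NNllEeTt=4 NNllEett=2 NNlleeTT=1 NNlleeTt=2 NNlleett=1 NnLLEETT=2 NnLLEETt=4 NnLLEEtt=2 NnLLEeTT=4 NnLLEeTt=8 NnLLEett=4 NnLLeeTT=2 NnLLeeTt=4 NnLLeett=2 NnLlEETT=4 NnLlEETt=8 NnLlEEtt=4 NnLlEeTT=8 NnLlEeTt=16 NnLlEett=8 NnLleeTT=4 NnLleeTt=8 NnLleett=4 NnllEETT=2 NnllEETt=4 NnllEEtt=2 NnllEeTT=4 NnllEeTt=8 NnllEett=4 NnlleeTT=2 NnlleeTt=4 Nnlleett=2 nnLLEETT=1 nnLLEETt=2 nnLLEEtt=1 nnLLEeTT=2 nnLLEeTt=4 nnLLEett=2 nnLLeeTT=1 nnLLeeTt=2 nnLLeett=1 nnLlEETT=2 nnLlEETt=4 nnLlEEtt=2 nnLlEeTT=4 nnLlEeTt=8 nnLlEett=4 nnLleeTT=2 nnLleeTt=4 nnLleett=2 nnllEETT=1 nnllEETt=2 nnllEEtt=1 nnllEeTT=2 nnllEeTt=4 nnllEett=2 nnlleeTT=1 nnlleeTt=2 nnlleett=1
NNlleeTT hits 1/256; gcd=1; 1÷1/256÷1 = 1/256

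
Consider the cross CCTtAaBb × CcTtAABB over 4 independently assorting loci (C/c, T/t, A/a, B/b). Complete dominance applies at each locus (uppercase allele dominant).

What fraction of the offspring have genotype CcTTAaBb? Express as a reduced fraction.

P(CcTTAaBb) = 1/32

CCTtAaBb gametes: CTAB×2, CTAb×2, CTaB×2, CTab×2, CtAB×2, CtAb×2, CtaB×2, Ctab×2
CcTtAABB gametes: CTAB×4, CtAB×4, cTAB×4, ctAB×4
CCTtAaBb×CcTtAABB grid (16·16=256): CCTTAABB=8 CCTTAABb=8 CCTTAaBB=8 CCTTAaBb=8 CCTtAABB=16 CCTtAABb=16 CCTtAaBB=16 CCTtAaBb=16 CCttAABB=8 CCttAABb=8 CCttAaBB=8 CCttAaBb=8 CcTTAABB=8 CcTTAABb=8 CcTTAaBB=8 CcTTAaBb=8 CcTtAABB=16 CcTtAABb=16 CcTtAaBB=16 CcTtAaBb=16 CcttAABB=8 CcttAABb=8 CcttAaBB=8 CcttAaBb=8
CcTTAaBb hits 8/256; gcd=8; 8÷8/256÷8 = 1/32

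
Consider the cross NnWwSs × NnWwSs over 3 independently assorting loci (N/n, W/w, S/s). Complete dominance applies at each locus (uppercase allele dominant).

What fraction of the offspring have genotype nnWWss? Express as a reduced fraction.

NnWwSs gametes: NWS×1, NWs×1, NwS×1, Nws×1, nWS×1, nWs×1, nwS×1, nws×1
NnWwSs gametes: NWS×1, NWs×1, NwS×1, Nws×1, nWS×1, nWs×1, nwS×1, nws×1
NnWwSs×NnWwSs grid (8·8=64): NNWWSS=1 NNWWSs=2 NNWWss=1 NNWwSS=2 NNWwSs=4 NNWwss=2 NNwwSS=1 NNwwSs=2 NNwwss=1 NnWWSS=2 NnWWSs=4 NnWWss=2 NnWwSS=4 NnWwSs=8 NnWwss=4 NnwwSS=2 NnwwSs=4 Nnwwss=2 nnWWSS=1 nnWWSs=2 nnWWss=1 nnWwSS=2 nnWwSs=4 nnWwss=2 nnwwSS=1 nnwwSs=2 nnwwss=1
nnWWss hits 1/64; gcd=1; 1÷1/64÷1 = 1/64

P(nnWWss) = 1/64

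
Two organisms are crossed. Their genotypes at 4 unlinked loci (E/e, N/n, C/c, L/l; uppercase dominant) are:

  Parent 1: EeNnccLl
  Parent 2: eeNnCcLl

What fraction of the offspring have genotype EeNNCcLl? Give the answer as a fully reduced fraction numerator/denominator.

P(EeNNCcLl) = 1/32

EeNnccLl gametes: ENcL×2, ENcl×2, EncL×2, Encl×2, eNcL×2, eNcl×2, encL×2, encl×2
eeNnCcLl gametes: eNCL×2, eNCl×2, eNcL×2, eNcl×2, enCL×2, enCl×2, encL×2, encl×2
EeNnccLl×eeNnCcLl grid (16·16=256): EeNNCcLL=4 EeNNCcLl=8 EeNNCcll=4 EeNNccLL=4 EeNNccLl=8 EeNNccll=4 EeNnCcLL=8 EeNnCcLl=16 EeNnCcll=8 EeNnccLL=8 EeNnccLl=16 EeNnccll=8 EennCcLL=4 EennCcLl=8 EennCcll=4 EennccLL=4 EennccLl=8 Eennccll=4 eeNNCcLL=4 eeNNCcLl=8 eeNNCcll=4 eeNNccLL=4 eeNNccLl=8 eeNNccll=4 eeNnCcLL=8 eeNnCcLl=16 eeNnCcll=8 eeNnccLL=8 eeNnccLl=16 eeNnccll=8 eennCcLL=4 eennCcLl=8 eennCcll=4 eennccLL=4 eennccLl=8 eennccll=4
EeNNCcLl hits 8/256; gcd=8; 8÷8/256÷8 = 1/32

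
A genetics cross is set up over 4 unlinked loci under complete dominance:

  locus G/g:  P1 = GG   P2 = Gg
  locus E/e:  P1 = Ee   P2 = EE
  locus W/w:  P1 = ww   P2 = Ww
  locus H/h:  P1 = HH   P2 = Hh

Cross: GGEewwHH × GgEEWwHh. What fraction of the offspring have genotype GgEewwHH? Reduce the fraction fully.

GGEewwHH gametes: GEwH×8, GewH×8
GgEEWwHh gametes: GEWH×2, GEWh×2, GEwH×2, GEwh×2, gEWH×2, gEWh×2, gEwH×2, gEwh×2
GGEewwHH×GgEEWwHh grid (16·16=256): GGEEWwHH=16 GGEEWwHh=16 GGEEwwHH=16 GGEEwwHh=16 GGEeWwHH=16 GGEeWwHh=16 GGEewwHH=16 GGEewwHh=16 GgEEWwHH=16 GgEEWwHh=16 GgEEwwHH=16 GgEEwwHh=16 GgEeWwHH=16 GgEeWwHh=16 GgEewwHH=16 GgEewwHh=16
GgEewwHH hits 16/256; gcd=16; 16÷16/256÷16 = 1/16

P(GgEewwHH) = 1/16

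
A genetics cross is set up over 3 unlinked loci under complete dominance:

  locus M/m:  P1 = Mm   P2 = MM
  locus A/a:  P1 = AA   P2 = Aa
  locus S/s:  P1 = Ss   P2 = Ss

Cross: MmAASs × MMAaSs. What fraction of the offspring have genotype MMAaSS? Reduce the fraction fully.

MmAASs gametes: MAS×2, MAs×2, mAS×2, mAs×2
MMAaSs gametes: MAS×2, MAs×2, MaS×2, Mas×2
MmAASs×MMAaSs grid (8·8=64): MMAASS=4 MMAASs=8 MMAAss=4 MMAaSS=4 MMAaSs=8 MMAass=4 MmAASS=4 MmAASs=8 MmAAss=4 MmAaSS=4 MmAaSs=8 MmAass=4
MMAaSS hits 4/64; gcd=4; 4÷4/64÷4 = 1/16

P(MMAaSS) = 1/16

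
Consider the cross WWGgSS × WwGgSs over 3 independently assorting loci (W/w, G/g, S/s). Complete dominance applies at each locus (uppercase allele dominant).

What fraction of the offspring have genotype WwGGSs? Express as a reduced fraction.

P(WwGGSs) = 1/16

WWGgSS gametes: WGS×4, WgS×4
WwGgSs gametes: WGS×1, WGs×1, WgS×1, Wgs×1, wGS×1, wGs×1, wgS×1, wgs×1
WWGgSS×WwGgSs grid (8·8=64): WWGGSS=4 WWGGSs=4 WWGgSS=8 WWGgSs=8 WWggSS=4 WWggSs=4 WwGGSS=4 WwGGSs=4 WwGgSS=8 WwGgSs=8 WwggSS=4 WwggSs=4
WwGGSs hits 4/64; gcd=4; 4÷4/64÷4 = 1/16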